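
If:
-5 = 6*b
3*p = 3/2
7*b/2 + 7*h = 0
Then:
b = -5/6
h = 5/12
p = 1/2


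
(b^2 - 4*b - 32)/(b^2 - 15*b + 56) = (b + 4)/(b - 7)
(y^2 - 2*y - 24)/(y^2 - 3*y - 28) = (y - 6)/(y - 7)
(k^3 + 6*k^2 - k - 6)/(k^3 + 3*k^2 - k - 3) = (k + 6)/(k + 3)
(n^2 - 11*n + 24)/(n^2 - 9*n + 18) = (n - 8)/(n - 6)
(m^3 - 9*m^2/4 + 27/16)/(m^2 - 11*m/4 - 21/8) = (4*m^2 - 12*m + 9)/(2*(2*m - 7))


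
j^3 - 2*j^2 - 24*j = j*(j - 6)*(j + 4)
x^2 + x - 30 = (x - 5)*(x + 6)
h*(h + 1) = h^2 + h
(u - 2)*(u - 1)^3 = u^4 - 5*u^3 + 9*u^2 - 7*u + 2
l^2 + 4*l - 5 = (l - 1)*(l + 5)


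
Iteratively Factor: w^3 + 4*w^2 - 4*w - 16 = (w - 2)*(w^2 + 6*w + 8) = (w - 2)*(w + 4)*(w + 2)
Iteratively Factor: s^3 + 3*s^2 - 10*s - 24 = (s + 2)*(s^2 + s - 12) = (s + 2)*(s + 4)*(s - 3)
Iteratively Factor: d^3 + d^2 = (d)*(d^2 + d) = d^2*(d + 1)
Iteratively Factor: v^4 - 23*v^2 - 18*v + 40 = (v + 4)*(v^3 - 4*v^2 - 7*v + 10) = (v + 2)*(v + 4)*(v^2 - 6*v + 5) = (v - 1)*(v + 2)*(v + 4)*(v - 5)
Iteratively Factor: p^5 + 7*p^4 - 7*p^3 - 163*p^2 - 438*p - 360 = (p + 3)*(p^4 + 4*p^3 - 19*p^2 - 106*p - 120) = (p + 3)^2*(p^3 + p^2 - 22*p - 40) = (p + 2)*(p + 3)^2*(p^2 - p - 20) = (p - 5)*(p + 2)*(p + 3)^2*(p + 4)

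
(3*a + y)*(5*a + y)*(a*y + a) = 15*a^3*y + 15*a^3 + 8*a^2*y^2 + 8*a^2*y + a*y^3 + a*y^2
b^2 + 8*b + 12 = (b + 2)*(b + 6)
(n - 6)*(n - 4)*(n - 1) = n^3 - 11*n^2 + 34*n - 24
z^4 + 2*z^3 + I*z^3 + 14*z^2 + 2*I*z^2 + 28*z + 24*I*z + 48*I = (z + 2)*(z - 4*I)*(z + 2*I)*(z + 3*I)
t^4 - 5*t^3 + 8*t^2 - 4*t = t*(t - 2)^2*(t - 1)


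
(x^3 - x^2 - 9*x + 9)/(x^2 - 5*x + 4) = (x^2 - 9)/(x - 4)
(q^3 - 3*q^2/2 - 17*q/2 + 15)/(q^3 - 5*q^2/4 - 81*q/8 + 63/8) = 4*(2*q^2 - 9*q + 10)/(8*q^2 - 34*q + 21)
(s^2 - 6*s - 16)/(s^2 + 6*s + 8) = (s - 8)/(s + 4)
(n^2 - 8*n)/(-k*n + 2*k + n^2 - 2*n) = n*(8 - n)/(k*n - 2*k - n^2 + 2*n)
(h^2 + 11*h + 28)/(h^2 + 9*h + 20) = (h + 7)/(h + 5)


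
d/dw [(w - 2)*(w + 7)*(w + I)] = 3*w^2 + 2*w*(5 + I) - 14 + 5*I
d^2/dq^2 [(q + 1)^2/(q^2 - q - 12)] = 2*(3*q^3 + 39*q^2 + 69*q + 133)/(q^6 - 3*q^5 - 33*q^4 + 71*q^3 + 396*q^2 - 432*q - 1728)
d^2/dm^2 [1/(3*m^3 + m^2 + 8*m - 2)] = 2*(-(9*m + 1)*(3*m^3 + m^2 + 8*m - 2) + (9*m^2 + 2*m + 8)^2)/(3*m^3 + m^2 + 8*m - 2)^3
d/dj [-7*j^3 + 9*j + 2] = 9 - 21*j^2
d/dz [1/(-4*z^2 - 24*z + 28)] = (z + 3)/(2*(z^2 + 6*z - 7)^2)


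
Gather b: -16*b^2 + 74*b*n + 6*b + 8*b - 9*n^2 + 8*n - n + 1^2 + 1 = -16*b^2 + b*(74*n + 14) - 9*n^2 + 7*n + 2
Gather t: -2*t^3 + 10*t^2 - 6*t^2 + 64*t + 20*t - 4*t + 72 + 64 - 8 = -2*t^3 + 4*t^2 + 80*t + 128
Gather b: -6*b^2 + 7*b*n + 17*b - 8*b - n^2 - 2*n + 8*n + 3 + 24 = -6*b^2 + b*(7*n + 9) - n^2 + 6*n + 27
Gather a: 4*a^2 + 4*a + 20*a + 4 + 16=4*a^2 + 24*a + 20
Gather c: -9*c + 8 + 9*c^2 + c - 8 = 9*c^2 - 8*c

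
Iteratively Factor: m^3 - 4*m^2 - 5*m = (m)*(m^2 - 4*m - 5) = m*(m + 1)*(m - 5)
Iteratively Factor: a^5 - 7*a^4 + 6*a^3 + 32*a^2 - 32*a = (a + 2)*(a^4 - 9*a^3 + 24*a^2 - 16*a) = a*(a + 2)*(a^3 - 9*a^2 + 24*a - 16) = a*(a - 4)*(a + 2)*(a^2 - 5*a + 4) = a*(a - 4)*(a - 1)*(a + 2)*(a - 4)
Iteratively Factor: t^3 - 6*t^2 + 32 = (t - 4)*(t^2 - 2*t - 8) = (t - 4)^2*(t + 2)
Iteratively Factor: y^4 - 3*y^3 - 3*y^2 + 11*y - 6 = (y + 2)*(y^3 - 5*y^2 + 7*y - 3) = (y - 1)*(y + 2)*(y^2 - 4*y + 3) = (y - 1)^2*(y + 2)*(y - 3)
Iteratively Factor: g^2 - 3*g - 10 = (g - 5)*(g + 2)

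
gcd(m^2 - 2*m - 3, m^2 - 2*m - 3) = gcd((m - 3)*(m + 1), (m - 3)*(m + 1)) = m^2 - 2*m - 3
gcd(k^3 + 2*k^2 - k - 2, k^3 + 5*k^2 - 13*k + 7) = k - 1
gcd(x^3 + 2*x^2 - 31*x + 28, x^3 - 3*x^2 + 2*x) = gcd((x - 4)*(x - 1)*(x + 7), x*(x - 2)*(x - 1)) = x - 1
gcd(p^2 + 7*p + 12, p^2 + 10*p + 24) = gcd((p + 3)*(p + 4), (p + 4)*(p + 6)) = p + 4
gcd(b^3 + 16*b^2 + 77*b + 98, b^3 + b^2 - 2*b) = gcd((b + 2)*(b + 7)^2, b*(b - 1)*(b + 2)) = b + 2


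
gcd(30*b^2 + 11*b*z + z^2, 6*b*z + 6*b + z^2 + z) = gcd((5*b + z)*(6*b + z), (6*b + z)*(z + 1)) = 6*b + z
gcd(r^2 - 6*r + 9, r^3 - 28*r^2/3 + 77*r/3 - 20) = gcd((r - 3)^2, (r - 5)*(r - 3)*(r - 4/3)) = r - 3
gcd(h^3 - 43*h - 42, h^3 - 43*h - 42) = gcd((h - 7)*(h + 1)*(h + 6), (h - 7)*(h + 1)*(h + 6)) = h^3 - 43*h - 42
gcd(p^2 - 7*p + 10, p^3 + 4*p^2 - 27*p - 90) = p - 5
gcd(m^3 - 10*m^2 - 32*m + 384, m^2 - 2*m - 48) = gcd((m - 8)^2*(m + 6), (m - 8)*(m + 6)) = m^2 - 2*m - 48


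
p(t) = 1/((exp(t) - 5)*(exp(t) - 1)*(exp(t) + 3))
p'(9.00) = 0.00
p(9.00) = 0.00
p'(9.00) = 0.00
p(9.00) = 0.00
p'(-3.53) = 0.00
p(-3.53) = 0.07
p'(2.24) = -0.01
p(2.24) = 0.00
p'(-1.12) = 0.04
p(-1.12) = 0.10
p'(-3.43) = 0.00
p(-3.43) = 0.07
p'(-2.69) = 0.00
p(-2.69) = 0.07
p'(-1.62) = 0.02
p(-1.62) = 0.08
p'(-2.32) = 0.01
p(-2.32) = 0.07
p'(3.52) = -0.00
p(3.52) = 0.00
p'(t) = -exp(t)/((exp(t) - 5)*(exp(t) - 1)*(exp(t) + 3)^2) - exp(t)/((exp(t) - 5)*(exp(t) - 1)^2*(exp(t) + 3)) - exp(t)/((exp(t) - 5)^2*(exp(t) - 1)*(exp(t) + 3))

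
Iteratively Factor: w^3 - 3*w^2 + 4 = (w + 1)*(w^2 - 4*w + 4) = (w - 2)*(w + 1)*(w - 2)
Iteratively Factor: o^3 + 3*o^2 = (o + 3)*(o^2) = o*(o + 3)*(o)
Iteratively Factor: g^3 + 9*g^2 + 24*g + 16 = (g + 4)*(g^2 + 5*g + 4) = (g + 4)^2*(g + 1)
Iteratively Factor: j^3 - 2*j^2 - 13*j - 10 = (j + 1)*(j^2 - 3*j - 10) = (j - 5)*(j + 1)*(j + 2)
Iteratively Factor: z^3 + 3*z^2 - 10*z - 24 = (z + 4)*(z^2 - z - 6) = (z + 2)*(z + 4)*(z - 3)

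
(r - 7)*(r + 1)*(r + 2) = r^3 - 4*r^2 - 19*r - 14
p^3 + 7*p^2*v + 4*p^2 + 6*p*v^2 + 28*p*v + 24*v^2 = (p + 4)*(p + v)*(p + 6*v)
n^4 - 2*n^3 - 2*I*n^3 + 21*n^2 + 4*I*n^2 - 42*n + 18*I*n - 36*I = (n - 2)*(n - 6*I)*(n + I)*(n + 3*I)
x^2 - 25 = (x - 5)*(x + 5)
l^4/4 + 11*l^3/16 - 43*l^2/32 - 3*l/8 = l*(l/4 + 1)*(l - 3/2)*(l + 1/4)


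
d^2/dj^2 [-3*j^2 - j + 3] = -6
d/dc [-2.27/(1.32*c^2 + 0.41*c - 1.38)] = (5.9928*c + 0.9307)/(1.32*c^2 + 0.41*c - 1.38)^2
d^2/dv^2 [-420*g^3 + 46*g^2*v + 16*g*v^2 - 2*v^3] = 32*g - 12*v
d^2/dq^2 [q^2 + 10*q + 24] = 2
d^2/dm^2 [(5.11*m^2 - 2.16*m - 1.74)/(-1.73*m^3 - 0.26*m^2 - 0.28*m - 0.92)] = (-30.587438*m^6 + 38.787984*m^5 + 83.172864*m^4 + 125.328936*m^3 - 28.15752*m^2 - 18.956304*m - 10.322624)/(5.177717*m^9 + 2.334462*m^8 + 2.86488*m^7 + 9.033644*m^6 + 2.946576*m^5 + 2.921616*m^4 + 4.816624*m^3 + 0.876576*m^2 + 0.710976*m + 0.778688)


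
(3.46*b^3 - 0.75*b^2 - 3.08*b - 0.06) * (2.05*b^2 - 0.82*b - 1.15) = 7.093*b^5 - 4.3747*b^4 - 9.678*b^3 + 3.2651*b^2 + 3.5912*b + 0.069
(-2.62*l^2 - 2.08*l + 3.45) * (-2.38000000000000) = 6.2356*l^2 + 4.9504*l - 8.211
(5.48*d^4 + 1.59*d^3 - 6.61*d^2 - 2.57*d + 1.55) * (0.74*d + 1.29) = 4.0552*d^5 + 8.2458*d^4 - 2.8403*d^3 - 10.4287*d^2 - 2.1683*d + 1.9995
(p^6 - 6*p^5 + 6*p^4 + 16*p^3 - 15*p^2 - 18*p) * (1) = p^6 - 6*p^5 + 6*p^4 + 16*p^3 - 15*p^2 - 18*p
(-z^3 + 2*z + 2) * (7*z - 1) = -7*z^4 + z^3 + 14*z^2 + 12*z - 2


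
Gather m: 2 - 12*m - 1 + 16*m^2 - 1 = 16*m^2 - 12*m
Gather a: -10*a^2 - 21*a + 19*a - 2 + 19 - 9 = -10*a^2 - 2*a + 8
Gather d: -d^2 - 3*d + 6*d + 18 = -d^2 + 3*d + 18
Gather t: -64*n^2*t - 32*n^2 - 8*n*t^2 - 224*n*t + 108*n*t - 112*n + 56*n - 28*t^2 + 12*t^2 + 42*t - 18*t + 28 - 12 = -32*n^2 - 56*n + t^2*(-8*n - 16) + t*(-64*n^2 - 116*n + 24) + 16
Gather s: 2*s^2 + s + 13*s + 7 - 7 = 2*s^2 + 14*s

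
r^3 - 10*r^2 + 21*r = r*(r - 7)*(r - 3)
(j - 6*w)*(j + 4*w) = j^2 - 2*j*w - 24*w^2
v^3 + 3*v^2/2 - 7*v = v*(v - 2)*(v + 7/2)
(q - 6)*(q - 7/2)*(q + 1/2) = q^3 - 9*q^2 + 65*q/4 + 21/2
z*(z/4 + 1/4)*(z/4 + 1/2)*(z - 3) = z^4/16 - 7*z^2/16 - 3*z/8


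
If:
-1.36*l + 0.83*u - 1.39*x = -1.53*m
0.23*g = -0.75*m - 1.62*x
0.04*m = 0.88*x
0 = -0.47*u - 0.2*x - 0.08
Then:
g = -78.7826086956522*x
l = 23.4682415519399*x - 0.103879849812265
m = 22.0*x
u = -0.425531914893617*x - 0.170212765957447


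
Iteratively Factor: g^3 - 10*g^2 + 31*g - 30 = (g - 5)*(g^2 - 5*g + 6) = (g - 5)*(g - 2)*(g - 3)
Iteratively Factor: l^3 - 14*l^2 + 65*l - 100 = (l - 4)*(l^2 - 10*l + 25) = (l - 5)*(l - 4)*(l - 5)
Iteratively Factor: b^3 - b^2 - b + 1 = (b - 1)*(b^2 - 1) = (b - 1)*(b + 1)*(b - 1)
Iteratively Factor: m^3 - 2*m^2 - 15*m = (m + 3)*(m^2 - 5*m) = m*(m + 3)*(m - 5)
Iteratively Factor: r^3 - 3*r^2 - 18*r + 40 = (r + 4)*(r^2 - 7*r + 10) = (r - 2)*(r + 4)*(r - 5)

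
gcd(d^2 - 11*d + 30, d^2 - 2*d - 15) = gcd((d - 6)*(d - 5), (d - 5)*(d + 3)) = d - 5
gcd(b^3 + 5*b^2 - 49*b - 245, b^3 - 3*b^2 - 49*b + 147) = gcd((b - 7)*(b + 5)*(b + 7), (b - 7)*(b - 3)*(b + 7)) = b^2 - 49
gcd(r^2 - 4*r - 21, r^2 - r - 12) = r + 3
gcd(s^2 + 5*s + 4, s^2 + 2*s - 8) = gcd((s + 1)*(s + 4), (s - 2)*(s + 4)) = s + 4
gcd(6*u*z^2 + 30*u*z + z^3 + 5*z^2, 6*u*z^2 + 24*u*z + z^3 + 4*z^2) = 6*u*z + z^2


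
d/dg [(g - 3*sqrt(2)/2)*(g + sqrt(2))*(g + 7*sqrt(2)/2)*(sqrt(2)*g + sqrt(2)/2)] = 4*sqrt(2)*g^3 + 3*sqrt(2)*g^2/2 + 18*g^2 - 13*sqrt(2)*g + 6*g - 21 - 13*sqrt(2)/4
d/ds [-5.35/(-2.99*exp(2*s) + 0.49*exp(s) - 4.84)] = (2.6215 - 31.993*exp(s))*exp(s)/(2.99*exp(2*s) - 0.49*exp(s) + 4.84)^2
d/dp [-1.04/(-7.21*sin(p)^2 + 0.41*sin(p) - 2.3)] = (0.4264 - 14.9968*sin(p))*cos(p)/(7.21*sin(p)^2 - 0.41*sin(p) + 2.3)^2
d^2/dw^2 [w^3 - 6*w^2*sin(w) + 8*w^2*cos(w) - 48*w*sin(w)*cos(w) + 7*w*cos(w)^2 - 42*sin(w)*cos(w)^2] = 6*w^2*sin(w) - 8*w^2*cos(w) - 32*w*sin(w) + 96*w*sin(2*w) - 24*w*cos(w) - 14*w*cos(2*w) + 6*w - 3*sin(w)/2 - 14*sin(2*w) + 189*sin(3*w)/2 + 16*cos(w) - 96*cos(2*w)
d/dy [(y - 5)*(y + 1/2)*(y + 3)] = 3*y^2 - 3*y - 16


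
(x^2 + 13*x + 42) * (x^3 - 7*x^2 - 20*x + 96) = x^5 + 6*x^4 - 69*x^3 - 458*x^2 + 408*x + 4032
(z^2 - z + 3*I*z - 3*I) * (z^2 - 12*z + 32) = z^4 - 13*z^3 + 3*I*z^3 + 44*z^2 - 39*I*z^2 - 32*z + 132*I*z - 96*I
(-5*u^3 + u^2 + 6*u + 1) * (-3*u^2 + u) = 15*u^5 - 8*u^4 - 17*u^3 + 3*u^2 + u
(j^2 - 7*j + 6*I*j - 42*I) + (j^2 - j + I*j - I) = 2*j^2 - 8*j + 7*I*j - 43*I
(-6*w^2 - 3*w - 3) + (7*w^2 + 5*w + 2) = w^2 + 2*w - 1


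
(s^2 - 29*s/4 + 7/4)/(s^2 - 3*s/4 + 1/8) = 2*(s - 7)/(2*s - 1)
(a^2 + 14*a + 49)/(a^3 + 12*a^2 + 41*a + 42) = (a + 7)/(a^2 + 5*a + 6)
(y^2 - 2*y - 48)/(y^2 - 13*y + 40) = (y + 6)/(y - 5)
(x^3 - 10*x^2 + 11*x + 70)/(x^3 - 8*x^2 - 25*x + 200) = (x^2 - 5*x - 14)/(x^2 - 3*x - 40)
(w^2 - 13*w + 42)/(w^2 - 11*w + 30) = (w - 7)/(w - 5)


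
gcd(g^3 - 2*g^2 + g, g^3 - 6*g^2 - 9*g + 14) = g - 1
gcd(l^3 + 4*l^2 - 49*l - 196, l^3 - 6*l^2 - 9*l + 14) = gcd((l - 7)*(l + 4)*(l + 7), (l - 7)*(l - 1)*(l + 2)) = l - 7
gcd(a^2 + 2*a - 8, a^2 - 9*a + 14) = a - 2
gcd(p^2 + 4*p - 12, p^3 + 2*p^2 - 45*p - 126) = p + 6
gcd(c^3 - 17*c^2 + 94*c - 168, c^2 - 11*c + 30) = c - 6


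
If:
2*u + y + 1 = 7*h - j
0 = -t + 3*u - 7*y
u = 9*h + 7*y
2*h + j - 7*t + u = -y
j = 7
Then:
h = 55/112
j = 7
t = 1261/1680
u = -1541/840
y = -1501/1680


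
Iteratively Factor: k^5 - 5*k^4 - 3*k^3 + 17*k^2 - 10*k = (k - 1)*(k^4 - 4*k^3 - 7*k^2 + 10*k) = (k - 5)*(k - 1)*(k^3 + k^2 - 2*k) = (k - 5)*(k - 1)^2*(k^2 + 2*k) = k*(k - 5)*(k - 1)^2*(k + 2)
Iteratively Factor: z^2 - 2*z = (z - 2)*(z)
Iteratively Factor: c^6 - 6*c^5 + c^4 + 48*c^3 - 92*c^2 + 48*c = (c)*(c^5 - 6*c^4 + c^3 + 48*c^2 - 92*c + 48) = c*(c - 1)*(c^4 - 5*c^3 - 4*c^2 + 44*c - 48) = c*(c - 2)*(c - 1)*(c^3 - 3*c^2 - 10*c + 24) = c*(c - 2)*(c - 1)*(c + 3)*(c^2 - 6*c + 8) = c*(c - 2)^2*(c - 1)*(c + 3)*(c - 4)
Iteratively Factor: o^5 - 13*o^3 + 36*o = (o + 2)*(o^4 - 2*o^3 - 9*o^2 + 18*o) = (o + 2)*(o + 3)*(o^3 - 5*o^2 + 6*o) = (o - 2)*(o + 2)*(o + 3)*(o^2 - 3*o) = (o - 3)*(o - 2)*(o + 2)*(o + 3)*(o)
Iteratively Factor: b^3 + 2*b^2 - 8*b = (b - 2)*(b^2 + 4*b) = (b - 2)*(b + 4)*(b)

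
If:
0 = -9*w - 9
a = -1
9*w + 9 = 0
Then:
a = -1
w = -1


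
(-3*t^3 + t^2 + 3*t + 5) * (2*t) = -6*t^4 + 2*t^3 + 6*t^2 + 10*t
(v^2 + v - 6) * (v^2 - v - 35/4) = v^4 - 63*v^2/4 - 11*v/4 + 105/2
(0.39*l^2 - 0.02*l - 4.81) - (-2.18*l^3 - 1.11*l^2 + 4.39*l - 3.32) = 2.18*l^3 + 1.5*l^2 - 4.41*l - 1.49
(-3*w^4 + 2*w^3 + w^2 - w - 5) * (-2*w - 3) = 6*w^5 + 5*w^4 - 8*w^3 - w^2 + 13*w + 15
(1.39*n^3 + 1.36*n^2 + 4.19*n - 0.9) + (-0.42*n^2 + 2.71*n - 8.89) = 1.39*n^3 + 0.94*n^2 + 6.9*n - 9.79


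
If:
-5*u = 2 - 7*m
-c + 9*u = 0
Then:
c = 9*u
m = 5*u/7 + 2/7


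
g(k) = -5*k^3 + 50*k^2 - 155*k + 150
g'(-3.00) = -590.00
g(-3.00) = 1200.00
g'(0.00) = -155.00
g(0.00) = 150.00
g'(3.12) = 10.98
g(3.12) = 1.26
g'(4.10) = 2.85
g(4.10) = 10.40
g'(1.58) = -34.45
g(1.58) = 10.20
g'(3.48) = 11.34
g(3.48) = 5.40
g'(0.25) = -130.94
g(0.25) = 114.30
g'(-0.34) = -190.73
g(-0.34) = 208.68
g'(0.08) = -147.10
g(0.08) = 137.92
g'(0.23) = -132.79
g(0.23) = 116.93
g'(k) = -15*k^2 + 100*k - 155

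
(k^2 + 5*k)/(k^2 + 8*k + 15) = k/(k + 3)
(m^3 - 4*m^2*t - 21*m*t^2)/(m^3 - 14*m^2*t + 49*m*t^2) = (-m - 3*t)/(-m + 7*t)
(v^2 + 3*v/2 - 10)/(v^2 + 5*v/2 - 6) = (2*v - 5)/(2*v - 3)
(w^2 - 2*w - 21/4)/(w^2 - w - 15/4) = (2*w - 7)/(2*w - 5)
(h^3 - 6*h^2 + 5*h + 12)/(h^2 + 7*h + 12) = (h^3 - 6*h^2 + 5*h + 12)/(h^2 + 7*h + 12)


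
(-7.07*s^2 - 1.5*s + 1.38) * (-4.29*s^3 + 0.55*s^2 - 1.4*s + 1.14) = 30.3303*s^5 + 2.5465*s^4 + 3.1528*s^3 - 5.2008*s^2 - 3.642*s + 1.5732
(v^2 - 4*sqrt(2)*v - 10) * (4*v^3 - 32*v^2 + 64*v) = 4*v^5 - 32*v^4 - 16*sqrt(2)*v^4 + 24*v^3 + 128*sqrt(2)*v^3 - 256*sqrt(2)*v^2 + 320*v^2 - 640*v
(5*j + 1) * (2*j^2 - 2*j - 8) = 10*j^3 - 8*j^2 - 42*j - 8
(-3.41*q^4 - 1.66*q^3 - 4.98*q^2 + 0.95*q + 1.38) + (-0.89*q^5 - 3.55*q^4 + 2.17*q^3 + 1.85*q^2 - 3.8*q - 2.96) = -0.89*q^5 - 6.96*q^4 + 0.51*q^3 - 3.13*q^2 - 2.85*q - 1.58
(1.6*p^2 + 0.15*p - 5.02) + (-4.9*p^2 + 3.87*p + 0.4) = -3.3*p^2 + 4.02*p - 4.62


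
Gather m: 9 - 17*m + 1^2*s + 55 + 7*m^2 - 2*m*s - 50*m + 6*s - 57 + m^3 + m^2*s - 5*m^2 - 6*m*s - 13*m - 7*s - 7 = m^3 + m^2*(s + 2) + m*(-8*s - 80)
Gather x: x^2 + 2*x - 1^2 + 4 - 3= x^2 + 2*x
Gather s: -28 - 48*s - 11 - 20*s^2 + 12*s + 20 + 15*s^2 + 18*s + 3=-5*s^2 - 18*s - 16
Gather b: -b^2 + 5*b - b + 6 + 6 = -b^2 + 4*b + 12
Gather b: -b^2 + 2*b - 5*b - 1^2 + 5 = -b^2 - 3*b + 4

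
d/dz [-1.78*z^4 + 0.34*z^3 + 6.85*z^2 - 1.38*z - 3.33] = -7.12*z^3 + 1.02*z^2 + 13.7*z - 1.38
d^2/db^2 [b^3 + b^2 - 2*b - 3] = 6*b + 2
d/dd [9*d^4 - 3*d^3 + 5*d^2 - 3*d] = 36*d^3 - 9*d^2 + 10*d - 3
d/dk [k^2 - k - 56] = 2*k - 1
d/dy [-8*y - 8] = -8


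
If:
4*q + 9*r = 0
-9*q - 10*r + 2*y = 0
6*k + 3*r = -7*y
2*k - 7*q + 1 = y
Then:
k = -263/1528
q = 27/382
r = -6/191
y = 123/764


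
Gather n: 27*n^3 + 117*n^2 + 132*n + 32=27*n^3 + 117*n^2 + 132*n + 32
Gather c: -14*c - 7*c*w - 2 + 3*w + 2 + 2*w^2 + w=c*(-7*w - 14) + 2*w^2 + 4*w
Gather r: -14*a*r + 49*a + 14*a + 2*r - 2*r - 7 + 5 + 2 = -14*a*r + 63*a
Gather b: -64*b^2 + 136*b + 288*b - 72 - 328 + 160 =-64*b^2 + 424*b - 240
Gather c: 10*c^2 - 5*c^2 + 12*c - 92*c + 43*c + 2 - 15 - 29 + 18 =5*c^2 - 37*c - 24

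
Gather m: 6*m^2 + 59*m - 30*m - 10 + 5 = 6*m^2 + 29*m - 5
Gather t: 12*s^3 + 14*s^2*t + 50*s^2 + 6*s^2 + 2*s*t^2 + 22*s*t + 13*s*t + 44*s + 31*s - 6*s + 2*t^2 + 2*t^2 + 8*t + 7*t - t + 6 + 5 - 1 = 12*s^3 + 56*s^2 + 69*s + t^2*(2*s + 4) + t*(14*s^2 + 35*s + 14) + 10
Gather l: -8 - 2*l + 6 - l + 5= 3 - 3*l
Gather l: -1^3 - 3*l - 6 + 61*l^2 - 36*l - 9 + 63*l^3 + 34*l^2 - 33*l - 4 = 63*l^3 + 95*l^2 - 72*l - 20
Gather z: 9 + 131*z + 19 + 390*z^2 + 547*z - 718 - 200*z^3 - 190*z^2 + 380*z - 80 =-200*z^3 + 200*z^2 + 1058*z - 770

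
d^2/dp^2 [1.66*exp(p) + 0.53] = 1.66*exp(p)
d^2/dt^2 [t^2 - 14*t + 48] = 2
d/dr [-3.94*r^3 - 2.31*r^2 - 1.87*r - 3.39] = -11.82*r^2 - 4.62*r - 1.87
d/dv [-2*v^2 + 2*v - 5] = 2 - 4*v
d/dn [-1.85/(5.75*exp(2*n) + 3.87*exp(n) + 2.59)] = (21.275*exp(n) + 7.1595)*exp(n)/(5.75*exp(2*n) + 3.87*exp(n) + 2.59)^2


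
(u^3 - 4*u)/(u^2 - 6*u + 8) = u*(u + 2)/(u - 4)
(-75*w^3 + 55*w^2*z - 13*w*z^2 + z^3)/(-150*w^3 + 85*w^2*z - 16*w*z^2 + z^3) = (-3*w + z)/(-6*w + z)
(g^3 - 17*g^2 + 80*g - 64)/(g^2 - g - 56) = (g^2 - 9*g + 8)/(g + 7)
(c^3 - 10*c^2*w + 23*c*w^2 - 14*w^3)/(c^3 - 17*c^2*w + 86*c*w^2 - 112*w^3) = (-c + w)/(-c + 8*w)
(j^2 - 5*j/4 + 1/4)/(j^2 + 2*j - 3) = (j - 1/4)/(j + 3)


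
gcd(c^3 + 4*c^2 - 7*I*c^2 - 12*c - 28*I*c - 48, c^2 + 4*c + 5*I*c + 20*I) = c + 4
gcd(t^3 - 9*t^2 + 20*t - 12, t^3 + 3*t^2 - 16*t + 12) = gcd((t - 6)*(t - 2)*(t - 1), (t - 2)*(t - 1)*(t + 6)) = t^2 - 3*t + 2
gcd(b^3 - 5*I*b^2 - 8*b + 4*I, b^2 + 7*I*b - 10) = 1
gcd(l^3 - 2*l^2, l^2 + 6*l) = l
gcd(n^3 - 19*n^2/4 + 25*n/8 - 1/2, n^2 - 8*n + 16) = n - 4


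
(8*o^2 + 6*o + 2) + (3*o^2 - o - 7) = 11*o^2 + 5*o - 5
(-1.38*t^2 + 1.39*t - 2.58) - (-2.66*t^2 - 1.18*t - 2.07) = 1.28*t^2 + 2.57*t - 0.51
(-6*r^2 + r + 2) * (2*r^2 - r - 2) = -12*r^4 + 8*r^3 + 15*r^2 - 4*r - 4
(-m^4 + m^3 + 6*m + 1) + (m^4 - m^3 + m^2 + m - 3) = m^2 + 7*m - 2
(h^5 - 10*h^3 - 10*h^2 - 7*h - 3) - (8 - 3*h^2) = h^5 - 10*h^3 - 7*h^2 - 7*h - 11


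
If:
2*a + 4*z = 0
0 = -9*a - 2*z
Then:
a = 0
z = 0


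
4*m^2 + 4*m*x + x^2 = (2*m + x)^2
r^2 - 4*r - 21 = (r - 7)*(r + 3)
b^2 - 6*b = b*(b - 6)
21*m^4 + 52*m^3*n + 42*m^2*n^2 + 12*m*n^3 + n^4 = (m + n)^2*(3*m + n)*(7*m + n)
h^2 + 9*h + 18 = (h + 3)*(h + 6)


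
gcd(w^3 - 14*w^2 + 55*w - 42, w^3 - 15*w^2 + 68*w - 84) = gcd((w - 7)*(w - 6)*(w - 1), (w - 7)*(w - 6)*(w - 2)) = w^2 - 13*w + 42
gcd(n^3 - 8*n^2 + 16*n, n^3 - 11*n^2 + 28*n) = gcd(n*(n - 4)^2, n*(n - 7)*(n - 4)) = n^2 - 4*n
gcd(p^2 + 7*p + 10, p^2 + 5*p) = p + 5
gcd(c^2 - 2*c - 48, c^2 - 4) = 1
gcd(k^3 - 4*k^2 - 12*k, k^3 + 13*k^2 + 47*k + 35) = 1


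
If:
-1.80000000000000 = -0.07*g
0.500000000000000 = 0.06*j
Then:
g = 25.71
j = 8.33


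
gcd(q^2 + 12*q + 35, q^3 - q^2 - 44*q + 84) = q + 7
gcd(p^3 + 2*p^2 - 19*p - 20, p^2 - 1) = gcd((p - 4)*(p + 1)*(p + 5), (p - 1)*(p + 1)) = p + 1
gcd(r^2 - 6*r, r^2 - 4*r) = r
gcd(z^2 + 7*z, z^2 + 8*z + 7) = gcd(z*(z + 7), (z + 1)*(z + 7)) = z + 7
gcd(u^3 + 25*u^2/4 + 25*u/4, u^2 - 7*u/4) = u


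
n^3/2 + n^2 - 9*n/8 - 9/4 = (n/2 + 1)*(n - 3/2)*(n + 3/2)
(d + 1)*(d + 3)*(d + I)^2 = d^4 + 4*d^3 + 2*I*d^3 + 2*d^2 + 8*I*d^2 - 4*d + 6*I*d - 3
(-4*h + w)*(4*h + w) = -16*h^2 + w^2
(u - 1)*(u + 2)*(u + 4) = u^3 + 5*u^2 + 2*u - 8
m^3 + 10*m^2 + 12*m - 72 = (m - 2)*(m + 6)^2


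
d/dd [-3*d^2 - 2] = -6*d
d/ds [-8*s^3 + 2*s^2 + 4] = 4*s*(1 - 6*s)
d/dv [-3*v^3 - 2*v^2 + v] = -9*v^2 - 4*v + 1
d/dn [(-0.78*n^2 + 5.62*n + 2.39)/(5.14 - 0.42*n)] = (0.3276*n^2 - 8.0184*n + 29.8906)/(0.1764*n^2 - 4.3176*n + 26.4196)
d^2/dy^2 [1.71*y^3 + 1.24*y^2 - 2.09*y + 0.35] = 10.26*y + 2.48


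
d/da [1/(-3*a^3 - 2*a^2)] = (9*a + 4)/(a^3*(3*a + 2)^2)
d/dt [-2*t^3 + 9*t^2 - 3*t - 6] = -6*t^2 + 18*t - 3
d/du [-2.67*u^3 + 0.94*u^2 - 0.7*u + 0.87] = -8.01*u^2 + 1.88*u - 0.7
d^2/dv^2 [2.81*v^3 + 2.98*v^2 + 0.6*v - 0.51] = 16.86*v + 5.96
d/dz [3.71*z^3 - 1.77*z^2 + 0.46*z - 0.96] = 11.13*z^2 - 3.54*z + 0.46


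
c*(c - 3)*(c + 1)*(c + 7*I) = c^4 - 2*c^3 + 7*I*c^3 - 3*c^2 - 14*I*c^2 - 21*I*c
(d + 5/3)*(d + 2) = d^2 + 11*d/3 + 10/3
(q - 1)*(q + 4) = q^2 + 3*q - 4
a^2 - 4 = (a - 2)*(a + 2)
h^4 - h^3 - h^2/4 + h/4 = h*(h - 1)*(h - 1/2)*(h + 1/2)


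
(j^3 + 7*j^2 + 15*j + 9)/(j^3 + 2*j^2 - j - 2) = (j^2 + 6*j + 9)/(j^2 + j - 2)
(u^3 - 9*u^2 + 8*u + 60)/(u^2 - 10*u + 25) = (u^2 - 4*u - 12)/(u - 5)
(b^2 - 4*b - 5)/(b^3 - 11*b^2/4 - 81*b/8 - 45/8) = 8*(b + 1)/(8*b^2 + 18*b + 9)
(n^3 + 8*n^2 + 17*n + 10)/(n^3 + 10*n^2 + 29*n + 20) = (n + 2)/(n + 4)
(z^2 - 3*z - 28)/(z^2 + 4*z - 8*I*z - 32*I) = (z - 7)/(z - 8*I)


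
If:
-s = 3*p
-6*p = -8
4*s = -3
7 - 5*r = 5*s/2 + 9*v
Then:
No Solution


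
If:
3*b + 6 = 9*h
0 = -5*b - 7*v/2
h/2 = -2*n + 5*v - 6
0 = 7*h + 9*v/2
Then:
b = 49/43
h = 45/43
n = -1261/172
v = -70/43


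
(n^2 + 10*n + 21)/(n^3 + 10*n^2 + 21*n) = 1/n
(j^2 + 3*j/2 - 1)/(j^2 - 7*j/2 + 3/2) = (j + 2)/(j - 3)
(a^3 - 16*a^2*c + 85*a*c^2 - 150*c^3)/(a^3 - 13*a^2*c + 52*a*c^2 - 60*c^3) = (a - 5*c)/(a - 2*c)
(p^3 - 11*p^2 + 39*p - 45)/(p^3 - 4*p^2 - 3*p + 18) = (p - 5)/(p + 2)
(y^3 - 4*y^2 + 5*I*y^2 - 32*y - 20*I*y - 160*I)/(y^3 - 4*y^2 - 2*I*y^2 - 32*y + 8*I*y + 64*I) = (y + 5*I)/(y - 2*I)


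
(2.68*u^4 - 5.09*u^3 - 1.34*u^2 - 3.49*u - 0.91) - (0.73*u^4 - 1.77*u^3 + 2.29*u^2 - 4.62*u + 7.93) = 1.95*u^4 - 3.32*u^3 - 3.63*u^2 + 1.13*u - 8.84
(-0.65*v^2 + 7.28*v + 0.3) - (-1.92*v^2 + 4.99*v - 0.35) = 1.27*v^2 + 2.29*v + 0.65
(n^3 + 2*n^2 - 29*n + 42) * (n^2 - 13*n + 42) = n^5 - 11*n^4 - 13*n^3 + 503*n^2 - 1764*n + 1764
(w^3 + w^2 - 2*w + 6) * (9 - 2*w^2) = -2*w^5 - 2*w^4 + 13*w^3 - 3*w^2 - 18*w + 54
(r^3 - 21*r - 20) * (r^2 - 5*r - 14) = r^5 - 5*r^4 - 35*r^3 + 85*r^2 + 394*r + 280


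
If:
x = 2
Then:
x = 2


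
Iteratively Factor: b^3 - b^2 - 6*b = (b)*(b^2 - b - 6) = b*(b - 3)*(b + 2)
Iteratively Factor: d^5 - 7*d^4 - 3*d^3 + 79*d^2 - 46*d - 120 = (d + 3)*(d^4 - 10*d^3 + 27*d^2 - 2*d - 40) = (d - 5)*(d + 3)*(d^3 - 5*d^2 + 2*d + 8) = (d - 5)*(d - 2)*(d + 3)*(d^2 - 3*d - 4) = (d - 5)*(d - 2)*(d + 1)*(d + 3)*(d - 4)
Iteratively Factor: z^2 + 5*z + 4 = (z + 1)*(z + 4)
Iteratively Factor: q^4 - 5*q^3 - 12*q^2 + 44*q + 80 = (q + 2)*(q^3 - 7*q^2 + 2*q + 40) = (q - 5)*(q + 2)*(q^2 - 2*q - 8) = (q - 5)*(q + 2)^2*(q - 4)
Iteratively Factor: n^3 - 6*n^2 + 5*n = (n - 1)*(n^2 - 5*n) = n*(n - 1)*(n - 5)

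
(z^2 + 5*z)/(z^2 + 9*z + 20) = z/(z + 4)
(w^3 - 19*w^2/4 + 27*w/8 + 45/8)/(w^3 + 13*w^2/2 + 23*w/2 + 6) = (8*w^3 - 38*w^2 + 27*w + 45)/(4*(2*w^3 + 13*w^2 + 23*w + 12))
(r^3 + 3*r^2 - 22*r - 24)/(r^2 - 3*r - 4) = r + 6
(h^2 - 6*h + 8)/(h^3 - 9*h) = (h^2 - 6*h + 8)/(h*(h^2 - 9))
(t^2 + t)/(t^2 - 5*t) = (t + 1)/(t - 5)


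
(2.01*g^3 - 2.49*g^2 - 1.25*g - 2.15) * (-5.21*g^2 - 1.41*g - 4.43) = -10.4721*g^5 + 10.1388*g^4 + 1.1191*g^3 + 23.9947*g^2 + 8.569*g + 9.5245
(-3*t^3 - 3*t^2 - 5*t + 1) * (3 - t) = 3*t^4 - 6*t^3 - 4*t^2 - 16*t + 3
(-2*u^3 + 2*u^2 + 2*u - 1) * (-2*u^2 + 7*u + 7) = 4*u^5 - 18*u^4 - 4*u^3 + 30*u^2 + 7*u - 7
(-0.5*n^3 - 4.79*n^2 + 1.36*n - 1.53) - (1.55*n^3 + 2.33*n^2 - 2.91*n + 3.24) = -2.05*n^3 - 7.12*n^2 + 4.27*n - 4.77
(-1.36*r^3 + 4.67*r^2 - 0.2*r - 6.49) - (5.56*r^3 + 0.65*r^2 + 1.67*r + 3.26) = -6.92*r^3 + 4.02*r^2 - 1.87*r - 9.75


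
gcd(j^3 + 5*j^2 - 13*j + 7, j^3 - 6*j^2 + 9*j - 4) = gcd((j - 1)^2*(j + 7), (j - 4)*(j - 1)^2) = j^2 - 2*j + 1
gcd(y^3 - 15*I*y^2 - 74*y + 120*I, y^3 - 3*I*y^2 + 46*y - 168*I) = y^2 - 10*I*y - 24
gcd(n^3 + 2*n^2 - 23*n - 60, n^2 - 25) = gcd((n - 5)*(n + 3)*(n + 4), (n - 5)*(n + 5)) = n - 5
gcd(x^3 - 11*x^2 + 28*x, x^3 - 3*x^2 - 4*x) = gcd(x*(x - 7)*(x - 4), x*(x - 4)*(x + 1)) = x^2 - 4*x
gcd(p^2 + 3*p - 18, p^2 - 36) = p + 6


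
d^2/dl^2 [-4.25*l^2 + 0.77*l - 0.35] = -8.50000000000000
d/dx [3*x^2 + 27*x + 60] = 6*x + 27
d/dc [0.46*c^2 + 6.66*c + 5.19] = 0.92*c + 6.66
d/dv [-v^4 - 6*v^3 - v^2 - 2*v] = -4*v^3 - 18*v^2 - 2*v - 2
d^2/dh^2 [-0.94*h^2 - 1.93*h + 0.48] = -1.88000000000000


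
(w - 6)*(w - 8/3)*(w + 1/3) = w^3 - 25*w^2/3 + 118*w/9 + 16/3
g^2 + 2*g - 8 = (g - 2)*(g + 4)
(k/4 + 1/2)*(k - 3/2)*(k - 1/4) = k^3/4 + k^2/16 - 25*k/32 + 3/16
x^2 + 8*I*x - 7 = (x + I)*(x + 7*I)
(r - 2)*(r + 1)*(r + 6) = r^3 + 5*r^2 - 8*r - 12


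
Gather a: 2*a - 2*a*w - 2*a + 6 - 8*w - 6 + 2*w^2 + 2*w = -2*a*w + 2*w^2 - 6*w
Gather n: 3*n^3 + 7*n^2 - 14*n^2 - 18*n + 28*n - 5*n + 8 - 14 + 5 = 3*n^3 - 7*n^2 + 5*n - 1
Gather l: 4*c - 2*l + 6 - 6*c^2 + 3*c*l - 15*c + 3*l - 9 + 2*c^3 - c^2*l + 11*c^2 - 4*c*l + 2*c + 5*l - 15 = 2*c^3 + 5*c^2 - 9*c + l*(-c^2 - c + 6) - 18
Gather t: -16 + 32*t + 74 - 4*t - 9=28*t + 49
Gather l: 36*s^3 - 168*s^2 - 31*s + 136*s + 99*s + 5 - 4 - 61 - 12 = 36*s^3 - 168*s^2 + 204*s - 72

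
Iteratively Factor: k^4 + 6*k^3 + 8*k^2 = (k + 4)*(k^3 + 2*k^2) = (k + 2)*(k + 4)*(k^2) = k*(k + 2)*(k + 4)*(k)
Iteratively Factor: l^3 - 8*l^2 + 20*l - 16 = (l - 2)*(l^2 - 6*l + 8) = (l - 2)^2*(l - 4)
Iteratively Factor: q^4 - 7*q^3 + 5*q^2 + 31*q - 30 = (q + 2)*(q^3 - 9*q^2 + 23*q - 15) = (q - 1)*(q + 2)*(q^2 - 8*q + 15) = (q - 3)*(q - 1)*(q + 2)*(q - 5)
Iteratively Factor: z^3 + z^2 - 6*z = (z + 3)*(z^2 - 2*z) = (z - 2)*(z + 3)*(z)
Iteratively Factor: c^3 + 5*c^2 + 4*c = (c + 4)*(c^2 + c) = c*(c + 4)*(c + 1)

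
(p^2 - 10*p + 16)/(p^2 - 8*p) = (p - 2)/p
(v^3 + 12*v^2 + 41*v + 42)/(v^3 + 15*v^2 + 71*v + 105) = (v + 2)/(v + 5)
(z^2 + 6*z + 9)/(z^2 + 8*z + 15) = (z + 3)/(z + 5)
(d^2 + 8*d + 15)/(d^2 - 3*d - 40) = (d + 3)/(d - 8)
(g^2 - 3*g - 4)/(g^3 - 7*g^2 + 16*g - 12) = (g^2 - 3*g - 4)/(g^3 - 7*g^2 + 16*g - 12)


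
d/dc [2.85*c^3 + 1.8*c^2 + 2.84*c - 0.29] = 8.55*c^2 + 3.6*c + 2.84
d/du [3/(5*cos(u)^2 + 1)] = 60*sin(2*u)/(5*cos(2*u) + 7)^2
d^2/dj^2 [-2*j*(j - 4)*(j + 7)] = -12*j - 12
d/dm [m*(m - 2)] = 2*m - 2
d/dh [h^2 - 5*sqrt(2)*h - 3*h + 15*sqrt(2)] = 2*h - 5*sqrt(2) - 3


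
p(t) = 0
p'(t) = 0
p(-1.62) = 0.00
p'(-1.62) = 0.00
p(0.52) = 0.00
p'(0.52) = 0.00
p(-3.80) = 0.00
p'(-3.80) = 0.00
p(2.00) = 0.00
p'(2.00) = 0.00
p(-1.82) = 0.00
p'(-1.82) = 0.00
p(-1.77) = 0.00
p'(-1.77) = 0.00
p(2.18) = 0.00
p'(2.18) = 0.00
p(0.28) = 0.00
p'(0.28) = 0.00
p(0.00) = 0.00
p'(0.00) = 0.00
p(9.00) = 0.00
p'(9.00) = 0.00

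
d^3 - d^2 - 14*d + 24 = (d - 3)*(d - 2)*(d + 4)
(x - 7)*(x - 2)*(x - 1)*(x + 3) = x^4 - 7*x^3 - 7*x^2 + 55*x - 42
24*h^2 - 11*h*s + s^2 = (-8*h + s)*(-3*h + s)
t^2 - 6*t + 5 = (t - 5)*(t - 1)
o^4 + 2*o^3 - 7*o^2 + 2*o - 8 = (o - 2)*(o + 4)*(o - I)*(o + I)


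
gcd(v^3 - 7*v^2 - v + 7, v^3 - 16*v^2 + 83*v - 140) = v - 7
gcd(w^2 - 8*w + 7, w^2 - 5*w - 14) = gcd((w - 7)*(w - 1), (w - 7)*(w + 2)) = w - 7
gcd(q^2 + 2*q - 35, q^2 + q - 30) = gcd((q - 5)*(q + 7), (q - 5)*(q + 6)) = q - 5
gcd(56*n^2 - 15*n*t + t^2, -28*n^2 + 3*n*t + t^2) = 1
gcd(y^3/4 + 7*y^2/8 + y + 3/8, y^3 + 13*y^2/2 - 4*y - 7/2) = 1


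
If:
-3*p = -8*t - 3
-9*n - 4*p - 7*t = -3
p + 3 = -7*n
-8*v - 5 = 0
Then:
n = -204/299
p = 531/299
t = 87/299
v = -5/8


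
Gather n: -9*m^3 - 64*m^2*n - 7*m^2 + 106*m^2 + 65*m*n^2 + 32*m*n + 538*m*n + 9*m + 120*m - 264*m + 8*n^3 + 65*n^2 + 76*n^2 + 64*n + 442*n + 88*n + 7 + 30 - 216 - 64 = -9*m^3 + 99*m^2 - 135*m + 8*n^3 + n^2*(65*m + 141) + n*(-64*m^2 + 570*m + 594) - 243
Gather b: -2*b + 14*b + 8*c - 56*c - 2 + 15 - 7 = 12*b - 48*c + 6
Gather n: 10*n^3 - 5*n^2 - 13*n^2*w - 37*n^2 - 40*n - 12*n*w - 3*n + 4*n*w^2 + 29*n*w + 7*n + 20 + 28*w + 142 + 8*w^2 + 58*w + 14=10*n^3 + n^2*(-13*w - 42) + n*(4*w^2 + 17*w - 36) + 8*w^2 + 86*w + 176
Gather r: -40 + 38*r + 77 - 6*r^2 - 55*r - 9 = -6*r^2 - 17*r + 28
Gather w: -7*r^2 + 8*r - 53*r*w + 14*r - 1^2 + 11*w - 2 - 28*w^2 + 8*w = -7*r^2 + 22*r - 28*w^2 + w*(19 - 53*r) - 3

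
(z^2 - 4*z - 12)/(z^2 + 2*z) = (z - 6)/z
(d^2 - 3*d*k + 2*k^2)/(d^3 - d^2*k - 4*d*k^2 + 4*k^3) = 1/(d + 2*k)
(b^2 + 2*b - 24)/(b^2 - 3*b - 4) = (b + 6)/(b + 1)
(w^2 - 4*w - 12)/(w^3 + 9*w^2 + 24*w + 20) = (w - 6)/(w^2 + 7*w + 10)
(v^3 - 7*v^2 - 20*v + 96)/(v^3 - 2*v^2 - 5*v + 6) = (v^2 - 4*v - 32)/(v^2 + v - 2)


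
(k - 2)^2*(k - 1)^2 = k^4 - 6*k^3 + 13*k^2 - 12*k + 4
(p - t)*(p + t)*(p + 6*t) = p^3 + 6*p^2*t - p*t^2 - 6*t^3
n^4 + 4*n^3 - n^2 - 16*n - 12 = (n - 2)*(n + 1)*(n + 2)*(n + 3)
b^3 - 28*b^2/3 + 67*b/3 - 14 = (b - 6)*(b - 7/3)*(b - 1)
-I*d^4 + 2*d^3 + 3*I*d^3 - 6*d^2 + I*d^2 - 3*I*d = d*(d - 3)*(d + I)*(-I*d + 1)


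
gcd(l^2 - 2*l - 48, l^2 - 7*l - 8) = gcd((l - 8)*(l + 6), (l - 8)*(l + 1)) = l - 8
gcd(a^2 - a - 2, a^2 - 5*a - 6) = a + 1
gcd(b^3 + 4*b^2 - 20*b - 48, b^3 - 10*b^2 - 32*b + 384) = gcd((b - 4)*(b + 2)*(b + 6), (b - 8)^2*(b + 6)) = b + 6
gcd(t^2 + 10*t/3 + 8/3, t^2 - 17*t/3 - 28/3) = t + 4/3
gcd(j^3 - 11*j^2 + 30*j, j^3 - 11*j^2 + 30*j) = j^3 - 11*j^2 + 30*j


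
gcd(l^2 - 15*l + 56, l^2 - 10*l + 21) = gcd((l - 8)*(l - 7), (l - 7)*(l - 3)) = l - 7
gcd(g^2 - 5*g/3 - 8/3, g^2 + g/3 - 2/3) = g + 1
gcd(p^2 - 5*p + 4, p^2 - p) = p - 1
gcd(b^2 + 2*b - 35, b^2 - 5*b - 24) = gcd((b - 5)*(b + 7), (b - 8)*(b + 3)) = 1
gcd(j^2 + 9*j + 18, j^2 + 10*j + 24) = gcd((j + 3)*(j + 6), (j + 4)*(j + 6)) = j + 6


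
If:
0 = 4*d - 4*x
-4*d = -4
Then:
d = 1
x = 1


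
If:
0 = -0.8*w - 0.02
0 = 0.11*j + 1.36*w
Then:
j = 0.31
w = -0.02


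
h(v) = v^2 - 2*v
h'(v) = 2*v - 2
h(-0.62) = 1.62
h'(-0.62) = -3.24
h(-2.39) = 10.49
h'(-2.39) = -6.78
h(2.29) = 0.66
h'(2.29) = 2.58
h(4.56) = 11.67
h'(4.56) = 7.12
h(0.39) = -0.63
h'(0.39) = -1.22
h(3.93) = 7.58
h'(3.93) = 5.86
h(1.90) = -0.19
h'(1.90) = 1.80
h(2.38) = 0.90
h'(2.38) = 2.76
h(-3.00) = 15.00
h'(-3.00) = -8.00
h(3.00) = 3.00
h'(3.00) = 4.00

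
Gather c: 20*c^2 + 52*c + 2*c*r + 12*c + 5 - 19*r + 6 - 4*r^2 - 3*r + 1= 20*c^2 + c*(2*r + 64) - 4*r^2 - 22*r + 12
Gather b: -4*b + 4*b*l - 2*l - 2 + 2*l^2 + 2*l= b*(4*l - 4) + 2*l^2 - 2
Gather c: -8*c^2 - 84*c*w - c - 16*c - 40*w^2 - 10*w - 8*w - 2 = -8*c^2 + c*(-84*w - 17) - 40*w^2 - 18*w - 2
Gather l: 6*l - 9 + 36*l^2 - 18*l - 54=36*l^2 - 12*l - 63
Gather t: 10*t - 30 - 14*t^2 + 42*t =-14*t^2 + 52*t - 30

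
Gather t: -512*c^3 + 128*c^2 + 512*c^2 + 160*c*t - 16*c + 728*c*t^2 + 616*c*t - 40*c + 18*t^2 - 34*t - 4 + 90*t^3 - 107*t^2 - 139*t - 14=-512*c^3 + 640*c^2 - 56*c + 90*t^3 + t^2*(728*c - 89) + t*(776*c - 173) - 18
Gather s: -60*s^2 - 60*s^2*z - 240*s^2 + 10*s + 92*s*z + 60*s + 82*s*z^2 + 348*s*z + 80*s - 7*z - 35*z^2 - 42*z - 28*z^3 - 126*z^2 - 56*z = s^2*(-60*z - 300) + s*(82*z^2 + 440*z + 150) - 28*z^3 - 161*z^2 - 105*z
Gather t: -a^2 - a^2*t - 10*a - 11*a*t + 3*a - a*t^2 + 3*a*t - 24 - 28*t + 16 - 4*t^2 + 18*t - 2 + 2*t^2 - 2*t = -a^2 - 7*a + t^2*(-a - 2) + t*(-a^2 - 8*a - 12) - 10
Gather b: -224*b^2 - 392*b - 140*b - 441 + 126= -224*b^2 - 532*b - 315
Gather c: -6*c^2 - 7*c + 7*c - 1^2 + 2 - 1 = -6*c^2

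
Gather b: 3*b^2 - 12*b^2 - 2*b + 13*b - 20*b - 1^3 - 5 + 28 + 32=-9*b^2 - 9*b + 54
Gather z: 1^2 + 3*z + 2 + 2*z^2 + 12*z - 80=2*z^2 + 15*z - 77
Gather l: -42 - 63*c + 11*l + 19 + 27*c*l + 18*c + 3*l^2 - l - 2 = -45*c + 3*l^2 + l*(27*c + 10) - 25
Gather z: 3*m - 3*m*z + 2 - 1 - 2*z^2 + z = 3*m - 2*z^2 + z*(1 - 3*m) + 1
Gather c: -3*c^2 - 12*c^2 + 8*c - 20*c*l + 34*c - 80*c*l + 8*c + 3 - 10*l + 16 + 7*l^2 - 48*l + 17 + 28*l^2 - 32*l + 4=-15*c^2 + c*(50 - 100*l) + 35*l^2 - 90*l + 40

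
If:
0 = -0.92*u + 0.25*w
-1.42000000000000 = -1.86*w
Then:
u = 0.21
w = 0.76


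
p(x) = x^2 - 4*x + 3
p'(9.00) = 14.00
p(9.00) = 48.00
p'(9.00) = 14.00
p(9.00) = 48.00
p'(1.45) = -1.10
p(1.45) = -0.70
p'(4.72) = 5.44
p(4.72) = 6.40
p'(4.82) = 5.64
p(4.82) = 6.95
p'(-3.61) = -11.22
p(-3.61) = 30.47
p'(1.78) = -0.44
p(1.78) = -0.95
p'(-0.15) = -4.30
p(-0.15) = 3.62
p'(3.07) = 2.14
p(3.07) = 0.14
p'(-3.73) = -11.46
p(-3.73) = 31.83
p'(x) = 2*x - 4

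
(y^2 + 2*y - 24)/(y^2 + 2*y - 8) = (y^2 + 2*y - 24)/(y^2 + 2*y - 8)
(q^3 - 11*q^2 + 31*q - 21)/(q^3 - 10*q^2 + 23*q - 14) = (q - 3)/(q - 2)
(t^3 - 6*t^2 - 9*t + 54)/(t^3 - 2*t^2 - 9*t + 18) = (t - 6)/(t - 2)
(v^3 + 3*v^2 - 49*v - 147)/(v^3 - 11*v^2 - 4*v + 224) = (v^2 + 10*v + 21)/(v^2 - 4*v - 32)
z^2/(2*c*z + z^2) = z/(2*c + z)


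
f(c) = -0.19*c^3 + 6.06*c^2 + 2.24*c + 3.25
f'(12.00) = 65.60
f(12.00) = 574.45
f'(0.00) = 2.24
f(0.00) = 3.25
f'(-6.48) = -100.23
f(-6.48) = 294.90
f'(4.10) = 42.35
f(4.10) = 101.21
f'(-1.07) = -11.38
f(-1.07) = 8.02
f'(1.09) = 14.77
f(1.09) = 12.65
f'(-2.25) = -27.92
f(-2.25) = 31.05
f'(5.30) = 50.46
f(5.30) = 157.06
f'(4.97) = 48.40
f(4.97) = 140.75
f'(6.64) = 57.59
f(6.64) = 229.68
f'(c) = -0.57*c^2 + 12.12*c + 2.24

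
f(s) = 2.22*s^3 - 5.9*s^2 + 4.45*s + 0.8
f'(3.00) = 28.99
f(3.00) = 20.99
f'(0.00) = 4.45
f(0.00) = 0.80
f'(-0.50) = 12.02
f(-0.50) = -3.18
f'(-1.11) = 25.75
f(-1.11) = -14.45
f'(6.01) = 174.09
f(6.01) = 296.36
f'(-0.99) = 22.66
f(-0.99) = -11.54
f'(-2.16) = 61.01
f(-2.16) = -58.71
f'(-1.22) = 28.76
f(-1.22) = -17.44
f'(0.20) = 2.36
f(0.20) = 1.47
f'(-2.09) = 58.20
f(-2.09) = -54.54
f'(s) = 6.66*s^2 - 11.8*s + 4.45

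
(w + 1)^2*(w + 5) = w^3 + 7*w^2 + 11*w + 5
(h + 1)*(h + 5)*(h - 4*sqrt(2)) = h^3 - 4*sqrt(2)*h^2 + 6*h^2 - 24*sqrt(2)*h + 5*h - 20*sqrt(2)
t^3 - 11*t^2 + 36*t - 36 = (t - 6)*(t - 3)*(t - 2)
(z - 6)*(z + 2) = z^2 - 4*z - 12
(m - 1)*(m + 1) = m^2 - 1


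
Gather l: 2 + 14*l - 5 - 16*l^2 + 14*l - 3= -16*l^2 + 28*l - 6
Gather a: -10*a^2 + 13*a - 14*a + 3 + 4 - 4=-10*a^2 - a + 3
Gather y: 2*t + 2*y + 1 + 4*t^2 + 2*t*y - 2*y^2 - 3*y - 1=4*t^2 + 2*t - 2*y^2 + y*(2*t - 1)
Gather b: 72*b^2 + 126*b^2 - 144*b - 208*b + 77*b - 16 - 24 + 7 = 198*b^2 - 275*b - 33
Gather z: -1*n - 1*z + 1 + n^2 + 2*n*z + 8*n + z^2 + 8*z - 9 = n^2 + 7*n + z^2 + z*(2*n + 7) - 8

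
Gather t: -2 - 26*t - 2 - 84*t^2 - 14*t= -84*t^2 - 40*t - 4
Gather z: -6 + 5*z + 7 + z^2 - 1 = z^2 + 5*z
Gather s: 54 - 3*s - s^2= -s^2 - 3*s + 54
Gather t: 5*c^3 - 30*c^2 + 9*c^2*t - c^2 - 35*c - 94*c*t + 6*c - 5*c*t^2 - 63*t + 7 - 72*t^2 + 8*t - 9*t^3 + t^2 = 5*c^3 - 31*c^2 - 29*c - 9*t^3 + t^2*(-5*c - 71) + t*(9*c^2 - 94*c - 55) + 7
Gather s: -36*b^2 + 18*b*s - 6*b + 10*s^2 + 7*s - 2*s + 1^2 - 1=-36*b^2 - 6*b + 10*s^2 + s*(18*b + 5)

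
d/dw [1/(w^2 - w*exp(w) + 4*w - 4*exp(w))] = (w*exp(w) - 2*w + 5*exp(w) - 4)/(w^2 - w*exp(w) + 4*w - 4*exp(w))^2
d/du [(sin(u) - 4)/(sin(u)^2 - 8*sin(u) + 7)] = (8*sin(u) + cos(u)^2 - 26)*cos(u)/(sin(u)^2 - 8*sin(u) + 7)^2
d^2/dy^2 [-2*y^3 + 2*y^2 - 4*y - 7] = 4 - 12*y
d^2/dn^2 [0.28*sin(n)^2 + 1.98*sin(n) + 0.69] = -1.98*sin(n) + 0.56*cos(2*n)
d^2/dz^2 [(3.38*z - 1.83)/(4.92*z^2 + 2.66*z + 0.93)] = ((0.0256000000000007 - 99.7776*z)*(4.92*z^2 + 2.66*z + 0.93) + (3.38*z - 1.83)*(9.84*z + 2.66)*(19.68*z + 5.32))/(4.92*z^2 + 2.66*z + 0.93)^3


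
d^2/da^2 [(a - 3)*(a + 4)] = 2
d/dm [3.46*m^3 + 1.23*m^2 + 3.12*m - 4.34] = 10.38*m^2 + 2.46*m + 3.12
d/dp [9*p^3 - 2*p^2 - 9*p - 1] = 27*p^2 - 4*p - 9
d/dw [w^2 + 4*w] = 2*w + 4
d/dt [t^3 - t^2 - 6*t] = 3*t^2 - 2*t - 6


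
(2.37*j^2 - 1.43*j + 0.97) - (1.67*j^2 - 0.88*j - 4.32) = 0.7*j^2 - 0.55*j + 5.29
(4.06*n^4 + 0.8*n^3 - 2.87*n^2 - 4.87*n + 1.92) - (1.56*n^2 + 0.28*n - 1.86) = 4.06*n^4 + 0.8*n^3 - 4.43*n^2 - 5.15*n + 3.78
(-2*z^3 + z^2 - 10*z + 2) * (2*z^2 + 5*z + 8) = -4*z^5 - 8*z^4 - 31*z^3 - 38*z^2 - 70*z + 16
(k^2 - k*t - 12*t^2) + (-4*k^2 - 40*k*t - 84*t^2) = -3*k^2 - 41*k*t - 96*t^2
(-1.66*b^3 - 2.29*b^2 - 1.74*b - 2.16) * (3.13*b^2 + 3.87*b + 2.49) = -5.1958*b^5 - 13.5919*b^4 - 18.4419*b^3 - 19.1967*b^2 - 12.6918*b - 5.3784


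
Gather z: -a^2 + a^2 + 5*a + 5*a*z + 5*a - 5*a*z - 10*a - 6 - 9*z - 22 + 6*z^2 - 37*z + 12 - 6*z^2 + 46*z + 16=0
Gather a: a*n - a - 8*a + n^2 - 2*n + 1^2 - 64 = a*(n - 9) + n^2 - 2*n - 63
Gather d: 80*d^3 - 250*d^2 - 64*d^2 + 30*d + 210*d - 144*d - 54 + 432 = 80*d^3 - 314*d^2 + 96*d + 378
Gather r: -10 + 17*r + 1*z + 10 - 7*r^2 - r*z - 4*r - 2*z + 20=-7*r^2 + r*(13 - z) - z + 20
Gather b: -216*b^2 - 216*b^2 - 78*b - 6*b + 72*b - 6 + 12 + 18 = -432*b^2 - 12*b + 24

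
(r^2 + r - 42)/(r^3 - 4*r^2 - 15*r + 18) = (r + 7)/(r^2 + 2*r - 3)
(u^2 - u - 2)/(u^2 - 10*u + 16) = (u + 1)/(u - 8)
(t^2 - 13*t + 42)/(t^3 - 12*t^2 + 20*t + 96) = (t - 7)/(t^2 - 6*t - 16)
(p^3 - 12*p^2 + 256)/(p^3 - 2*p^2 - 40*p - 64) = (p - 8)/(p + 2)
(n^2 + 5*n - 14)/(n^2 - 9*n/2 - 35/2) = 2*(-n^2 - 5*n + 14)/(-2*n^2 + 9*n + 35)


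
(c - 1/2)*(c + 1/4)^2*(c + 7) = c^4 + 7*c^3 - 3*c^2/16 - 43*c/32 - 7/32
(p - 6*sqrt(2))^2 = p^2 - 12*sqrt(2)*p + 72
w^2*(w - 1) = w^3 - w^2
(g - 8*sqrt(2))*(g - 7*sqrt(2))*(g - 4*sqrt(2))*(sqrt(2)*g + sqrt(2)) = sqrt(2)*g^4 - 38*g^3 + sqrt(2)*g^3 - 38*g^2 + 232*sqrt(2)*g^2 - 896*g + 232*sqrt(2)*g - 896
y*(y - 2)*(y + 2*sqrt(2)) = y^3 - 2*y^2 + 2*sqrt(2)*y^2 - 4*sqrt(2)*y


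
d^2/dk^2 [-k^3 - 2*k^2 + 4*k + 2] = -6*k - 4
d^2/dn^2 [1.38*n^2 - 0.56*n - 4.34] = 2.76000000000000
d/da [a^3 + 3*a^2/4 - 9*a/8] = 3*a^2 + 3*a/2 - 9/8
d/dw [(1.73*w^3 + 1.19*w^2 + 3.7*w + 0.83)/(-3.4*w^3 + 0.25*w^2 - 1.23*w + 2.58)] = (4.4785*w^4 + 20.9042*w^3 + 19.4675*w^2 + 5.7254*w + 10.5669)/(11.56*w^6 - 1.7*w^5 + 8.4265*w^4 - 18.159*w^3 + 2.8029*w^2 - 6.3468*w + 6.6564)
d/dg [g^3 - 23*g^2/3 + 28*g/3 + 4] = 3*g^2 - 46*g/3 + 28/3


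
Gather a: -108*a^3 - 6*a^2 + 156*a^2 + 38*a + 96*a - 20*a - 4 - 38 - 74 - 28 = -108*a^3 + 150*a^2 + 114*a - 144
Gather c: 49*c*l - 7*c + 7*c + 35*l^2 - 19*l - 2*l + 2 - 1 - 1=49*c*l + 35*l^2 - 21*l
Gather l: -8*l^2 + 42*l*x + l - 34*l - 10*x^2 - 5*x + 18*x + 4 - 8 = -8*l^2 + l*(42*x - 33) - 10*x^2 + 13*x - 4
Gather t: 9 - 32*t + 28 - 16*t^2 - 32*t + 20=-16*t^2 - 64*t + 57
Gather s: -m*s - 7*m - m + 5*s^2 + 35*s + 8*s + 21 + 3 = -8*m + 5*s^2 + s*(43 - m) + 24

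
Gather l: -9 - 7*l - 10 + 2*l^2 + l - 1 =2*l^2 - 6*l - 20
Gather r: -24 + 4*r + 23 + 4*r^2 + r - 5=4*r^2 + 5*r - 6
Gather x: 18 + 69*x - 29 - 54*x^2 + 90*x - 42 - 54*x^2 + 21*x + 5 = -108*x^2 + 180*x - 48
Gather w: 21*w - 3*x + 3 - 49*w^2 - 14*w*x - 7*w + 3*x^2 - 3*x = -49*w^2 + w*(14 - 14*x) + 3*x^2 - 6*x + 3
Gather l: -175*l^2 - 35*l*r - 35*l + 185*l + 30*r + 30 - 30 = -175*l^2 + l*(150 - 35*r) + 30*r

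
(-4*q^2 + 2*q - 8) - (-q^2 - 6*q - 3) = -3*q^2 + 8*q - 5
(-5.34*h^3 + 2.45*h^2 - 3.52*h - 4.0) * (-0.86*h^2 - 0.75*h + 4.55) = 4.5924*h^5 + 1.898*h^4 - 23.1073*h^3 + 17.2275*h^2 - 13.016*h - 18.2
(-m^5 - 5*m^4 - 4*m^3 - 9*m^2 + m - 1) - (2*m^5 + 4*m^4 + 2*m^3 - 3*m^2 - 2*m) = -3*m^5 - 9*m^4 - 6*m^3 - 6*m^2 + 3*m - 1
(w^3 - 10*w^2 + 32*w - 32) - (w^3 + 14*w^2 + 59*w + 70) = -24*w^2 - 27*w - 102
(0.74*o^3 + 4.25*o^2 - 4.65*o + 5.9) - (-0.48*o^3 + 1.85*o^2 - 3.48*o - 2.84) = 1.22*o^3 + 2.4*o^2 - 1.17*o + 8.74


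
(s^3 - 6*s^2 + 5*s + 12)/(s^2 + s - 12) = (s^2 - 3*s - 4)/(s + 4)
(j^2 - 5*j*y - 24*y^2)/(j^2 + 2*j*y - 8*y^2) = (j^2 - 5*j*y - 24*y^2)/(j^2 + 2*j*y - 8*y^2)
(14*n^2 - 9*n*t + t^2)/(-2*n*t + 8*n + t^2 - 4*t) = (-7*n + t)/(t - 4)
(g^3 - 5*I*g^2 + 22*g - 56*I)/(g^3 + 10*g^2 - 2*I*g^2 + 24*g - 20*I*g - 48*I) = (g^2 - 3*I*g + 28)/(g^2 + 10*g + 24)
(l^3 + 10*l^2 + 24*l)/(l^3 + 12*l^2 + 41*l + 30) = l*(l + 4)/(l^2 + 6*l + 5)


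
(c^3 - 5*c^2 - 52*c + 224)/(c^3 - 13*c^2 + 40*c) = (c^2 + 3*c - 28)/(c*(c - 5))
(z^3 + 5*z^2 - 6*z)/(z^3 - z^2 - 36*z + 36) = z/(z - 6)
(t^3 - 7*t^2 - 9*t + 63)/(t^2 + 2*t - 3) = (t^2 - 10*t + 21)/(t - 1)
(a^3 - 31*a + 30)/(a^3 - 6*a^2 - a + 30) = (a^2 + 5*a - 6)/(a^2 - a - 6)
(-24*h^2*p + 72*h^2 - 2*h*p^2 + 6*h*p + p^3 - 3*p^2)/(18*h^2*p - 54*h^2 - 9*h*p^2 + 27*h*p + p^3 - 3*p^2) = (4*h + p)/(-3*h + p)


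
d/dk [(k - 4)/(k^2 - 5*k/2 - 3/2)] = 2*(-2*k^2 + 16*k - 23)/(4*k^4 - 20*k^3 + 13*k^2 + 30*k + 9)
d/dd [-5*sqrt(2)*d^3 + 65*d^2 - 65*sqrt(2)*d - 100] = -15*sqrt(2)*d^2 + 130*d - 65*sqrt(2)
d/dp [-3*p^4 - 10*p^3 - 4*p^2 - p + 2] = -12*p^3 - 30*p^2 - 8*p - 1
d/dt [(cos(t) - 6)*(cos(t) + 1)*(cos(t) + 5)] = (31 - 3*cos(t)^2)*sin(t)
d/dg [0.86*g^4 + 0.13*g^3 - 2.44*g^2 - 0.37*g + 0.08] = 3.44*g^3 + 0.39*g^2 - 4.88*g - 0.37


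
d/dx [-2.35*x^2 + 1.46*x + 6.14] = 1.46 - 4.7*x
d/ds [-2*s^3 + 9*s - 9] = 9 - 6*s^2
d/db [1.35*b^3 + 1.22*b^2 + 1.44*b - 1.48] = 4.05*b^2 + 2.44*b + 1.44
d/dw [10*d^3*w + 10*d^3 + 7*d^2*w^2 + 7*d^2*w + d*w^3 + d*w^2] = d*(10*d^2 + 14*d*w + 7*d + 3*w^2 + 2*w)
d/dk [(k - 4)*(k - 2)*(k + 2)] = 3*k^2 - 8*k - 4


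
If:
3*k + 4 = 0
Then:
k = -4/3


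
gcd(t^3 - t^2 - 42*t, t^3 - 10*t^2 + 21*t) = t^2 - 7*t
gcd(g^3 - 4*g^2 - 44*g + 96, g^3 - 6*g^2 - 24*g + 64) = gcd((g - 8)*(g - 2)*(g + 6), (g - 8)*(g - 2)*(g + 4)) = g^2 - 10*g + 16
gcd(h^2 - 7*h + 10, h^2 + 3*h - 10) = h - 2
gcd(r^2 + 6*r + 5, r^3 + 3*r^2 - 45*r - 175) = r + 5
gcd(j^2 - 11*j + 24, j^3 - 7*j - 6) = j - 3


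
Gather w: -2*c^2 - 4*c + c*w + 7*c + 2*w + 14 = -2*c^2 + 3*c + w*(c + 2) + 14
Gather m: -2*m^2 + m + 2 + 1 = -2*m^2 + m + 3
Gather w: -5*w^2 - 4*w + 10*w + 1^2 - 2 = -5*w^2 + 6*w - 1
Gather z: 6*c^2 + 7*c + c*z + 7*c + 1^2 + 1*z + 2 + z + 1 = 6*c^2 + 14*c + z*(c + 2) + 4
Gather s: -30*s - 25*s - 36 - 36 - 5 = -55*s - 77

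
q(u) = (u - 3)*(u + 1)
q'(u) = 2*u - 2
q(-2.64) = 9.25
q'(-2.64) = -7.28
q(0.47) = -3.72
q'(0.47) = -1.06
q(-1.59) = 2.71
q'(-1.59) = -5.18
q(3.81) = 3.90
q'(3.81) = 5.62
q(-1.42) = 1.86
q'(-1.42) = -4.84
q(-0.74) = -0.97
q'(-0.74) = -3.48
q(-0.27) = -2.39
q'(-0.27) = -2.54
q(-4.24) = 23.46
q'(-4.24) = -10.48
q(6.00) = 21.00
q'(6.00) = 10.00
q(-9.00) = 96.00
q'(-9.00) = -20.00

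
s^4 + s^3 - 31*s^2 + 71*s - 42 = (s - 3)*(s - 2)*(s - 1)*(s + 7)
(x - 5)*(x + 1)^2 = x^3 - 3*x^2 - 9*x - 5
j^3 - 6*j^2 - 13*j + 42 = (j - 7)*(j - 2)*(j + 3)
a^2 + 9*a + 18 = (a + 3)*(a + 6)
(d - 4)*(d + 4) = d^2 - 16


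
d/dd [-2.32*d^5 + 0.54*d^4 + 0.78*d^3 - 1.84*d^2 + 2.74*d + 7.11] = -11.6*d^4 + 2.16*d^3 + 2.34*d^2 - 3.68*d + 2.74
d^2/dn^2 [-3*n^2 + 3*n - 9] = -6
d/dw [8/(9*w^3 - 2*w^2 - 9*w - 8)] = 8*(-27*w^2 + 4*w + 9)/(-9*w^3 + 2*w^2 + 9*w + 8)^2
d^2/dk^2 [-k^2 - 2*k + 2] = -2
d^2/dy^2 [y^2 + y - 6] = 2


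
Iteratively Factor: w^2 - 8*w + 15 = (w - 5)*(w - 3)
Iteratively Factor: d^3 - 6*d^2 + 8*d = (d - 4)*(d^2 - 2*d) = (d - 4)*(d - 2)*(d)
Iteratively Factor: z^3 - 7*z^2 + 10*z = (z)*(z^2 - 7*z + 10) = z*(z - 5)*(z - 2)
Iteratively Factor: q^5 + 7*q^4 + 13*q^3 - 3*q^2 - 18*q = (q + 2)*(q^4 + 5*q^3 + 3*q^2 - 9*q) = (q + 2)*(q + 3)*(q^3 + 2*q^2 - 3*q) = (q + 2)*(q + 3)^2*(q^2 - q) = q*(q + 2)*(q + 3)^2*(q - 1)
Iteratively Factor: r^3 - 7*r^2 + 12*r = (r - 4)*(r^2 - 3*r) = r*(r - 4)*(r - 3)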